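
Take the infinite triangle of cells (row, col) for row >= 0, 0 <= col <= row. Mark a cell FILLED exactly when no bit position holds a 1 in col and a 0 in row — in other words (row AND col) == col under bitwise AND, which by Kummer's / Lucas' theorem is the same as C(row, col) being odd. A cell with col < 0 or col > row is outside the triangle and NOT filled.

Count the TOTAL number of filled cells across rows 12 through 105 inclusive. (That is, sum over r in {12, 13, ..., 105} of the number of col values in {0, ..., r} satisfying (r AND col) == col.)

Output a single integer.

r12=1100 pc2: +4 =4
r13=1101 pc3: +8 =12
r14=1110 pc3: +8 =20
r15=1111 pc4: +16 =36
r16=10000 pc1: +2 =38
r17=10001 pc2: +4 =42
r18=10010 pc2: +4 =46
r19=10011 pc3: +8 =54
r20=10100 pc2: +4 =58
r21=10101 pc3: +8 =66
r22=10110 pc3: +8 =74
r23=10111 pc4: +16 =90
r24=11000 pc2: +4 =94
r25=11001 pc3: +8 =102
r26=11010 pc3: +8 =110
r27=11011 pc4: +16 =126
r28=11100 pc3: +8 =134
r29=11101 pc4: +16 =150
r30=11110 pc4: +16 =166
r31=11111 pc5: +32 =198
r32=100000 pc1: +2 =200
r33=100001 pc2: +4 =204
r34=100010 pc2: +4 =208
r35=100011 pc3: +8 =216
r36=100100 pc2: +4 =220
r37=100101 pc3: +8 =228
r38=100110 pc3: +8 =236
r39=100111 pc4: +16 =252
r40=101000 pc2: +4 =256
r41=101001 pc3: +8 =264
r42=101010 pc3: +8 =272
r43=101011 pc4: +16 =288
r44=101100 pc3: +8 =296
r45=101101 pc4: +16 =312
r46=101110 pc4: +16 =328
r47=101111 pc5: +32 =360
r48=110000 pc2: +4 =364
r49=110001 pc3: +8 =372
r50=110010 pc3: +8 =380
r51=110011 pc4: +16 =396
r52=110100 pc3: +8 =404
r53=110101 pc4: +16 =420
r54=110110 pc4: +16 =436
r55=110111 pc5: +32 =468
r56=111000 pc3: +8 =476
r57=111001 pc4: +16 =492
r58=111010 pc4: +16 =508
r59=111011 pc5: +32 =540
r60=111100 pc4: +16 =556
r61=111101 pc5: +32 =588
r62=111110 pc5: +32 =620
r63=111111 pc6: +64 =684
r64=1000000 pc1: +2 =686
r65=1000001 pc2: +4 =690
r66=1000010 pc2: +4 =694
r67=1000011 pc3: +8 =702
r68=1000100 pc2: +4 =706
r69=1000101 pc3: +8 =714
r70=1000110 pc3: +8 =722
r71=1000111 pc4: +16 =738
r72=1001000 pc2: +4 =742
r73=1001001 pc3: +8 =750
r74=1001010 pc3: +8 =758
r75=1001011 pc4: +16 =774
r76=1001100 pc3: +8 =782
r77=1001101 pc4: +16 =798
r78=1001110 pc4: +16 =814
r79=1001111 pc5: +32 =846
r80=1010000 pc2: +4 =850
r81=1010001 pc3: +8 =858
r82=1010010 pc3: +8 =866
r83=1010011 pc4: +16 =882
r84=1010100 pc3: +8 =890
r85=1010101 pc4: +16 =906
r86=1010110 pc4: +16 =922
r87=1010111 pc5: +32 =954
r88=1011000 pc3: +8 =962
r89=1011001 pc4: +16 =978
r90=1011010 pc4: +16 =994
r91=1011011 pc5: +32 =1026
r92=1011100 pc4: +16 =1042
r93=1011101 pc5: +32 =1074
r94=1011110 pc5: +32 =1106
r95=1011111 pc6: +64 =1170
r96=1100000 pc2: +4 =1174
r97=1100001 pc3: +8 =1182
r98=1100010 pc3: +8 =1190
r99=1100011 pc4: +16 =1206
r100=1100100 pc3: +8 =1214
r101=1100101 pc4: +16 =1230
r102=1100110 pc4: +16 =1246
r103=1100111 pc5: +32 =1278
r104=1101000 pc3: +8 =1286
r105=1101001 pc4: +16 =1302

Answer: 1302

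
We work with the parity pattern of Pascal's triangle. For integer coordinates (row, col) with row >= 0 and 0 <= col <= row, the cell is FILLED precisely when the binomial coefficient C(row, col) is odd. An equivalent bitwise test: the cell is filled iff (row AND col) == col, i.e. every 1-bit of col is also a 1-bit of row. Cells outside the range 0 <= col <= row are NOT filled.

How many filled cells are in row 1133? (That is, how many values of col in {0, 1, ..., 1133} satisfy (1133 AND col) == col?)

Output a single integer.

1133 in binary = 10001101101
popcount(1133) = number of 1-bits in 10001101101 = 6
A col c satisfies (1133 AND c) == c iff every set bit of c is also set in 1133; each of the 6 set bits of 1133 can independently be on or off in c.
count = 2^6 = 64

Answer: 64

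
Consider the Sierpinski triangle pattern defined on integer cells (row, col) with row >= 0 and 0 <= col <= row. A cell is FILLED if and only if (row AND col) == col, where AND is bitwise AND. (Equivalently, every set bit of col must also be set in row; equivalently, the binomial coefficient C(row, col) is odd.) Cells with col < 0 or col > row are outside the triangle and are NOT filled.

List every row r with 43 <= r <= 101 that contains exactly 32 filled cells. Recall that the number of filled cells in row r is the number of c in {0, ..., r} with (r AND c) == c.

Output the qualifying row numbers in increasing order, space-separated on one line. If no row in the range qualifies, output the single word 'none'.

Answer: 47 55 59 61 62 79 87 91 93 94

Derivation:
Row r has 2^popcount(r) filled cells, so we need popcount(r) = log2(32) = 5.
Scan r = 43..101 and keep those with exactly 5 one-bits:
r=43=101011 popcount=4 -> skip
r=44=101100 popcount=3 -> skip
r=45=101101 popcount=4 -> skip
r=46=101110 popcount=4 -> skip
r=47=101111 popcount=5 -> KEEP
r=48=110000 popcount=2 -> skip
r=49=110001 popcount=3 -> skip
r=50=110010 popcount=3 -> skip
r=51=110011 popcount=4 -> skip
r=52=110100 popcount=3 -> skip
r=53=110101 popcount=4 -> skip
r=54=110110 popcount=4 -> skip
r=55=110111 popcount=5 -> KEEP
r=56=111000 popcount=3 -> skip
r=57=111001 popcount=4 -> skip
r=58=111010 popcount=4 -> skip
r=59=111011 popcount=5 -> KEEP
r=60=111100 popcount=4 -> skip
r=61=111101 popcount=5 -> KEEP
r=62=111110 popcount=5 -> KEEP
r=63=111111 popcount=6 -> skip
r=64=1000000 popcount=1 -> skip
r=65=1000001 popcount=2 -> skip
r=66=1000010 popcount=2 -> skip
r=67=1000011 popcount=3 -> skip
r=68=1000100 popcount=2 -> skip
r=69=1000101 popcount=3 -> skip
r=70=1000110 popcount=3 -> skip
r=71=1000111 popcount=4 -> skip
r=72=1001000 popcount=2 -> skip
r=73=1001001 popcount=3 -> skip
r=74=1001010 popcount=3 -> skip
r=75=1001011 popcount=4 -> skip
r=76=1001100 popcount=3 -> skip
r=77=1001101 popcount=4 -> skip
r=78=1001110 popcount=4 -> skip
r=79=1001111 popcount=5 -> KEEP
r=80=1010000 popcount=2 -> skip
r=81=1010001 popcount=3 -> skip
r=82=1010010 popcount=3 -> skip
r=83=1010011 popcount=4 -> skip
r=84=1010100 popcount=3 -> skip
r=85=1010101 popcount=4 -> skip
r=86=1010110 popcount=4 -> skip
r=87=1010111 popcount=5 -> KEEP
r=88=1011000 popcount=3 -> skip
r=89=1011001 popcount=4 -> skip
r=90=1011010 popcount=4 -> skip
r=91=1011011 popcount=5 -> KEEP
r=92=1011100 popcount=4 -> skip
r=93=1011101 popcount=5 -> KEEP
r=94=1011110 popcount=5 -> KEEP
r=95=1011111 popcount=6 -> skip
r=96=1100000 popcount=2 -> skip
r=97=1100001 popcount=3 -> skip
r=98=1100010 popcount=3 -> skip
r=99=1100011 popcount=4 -> skip
r=100=1100100 popcount=3 -> skip
r=101=1100101 popcount=4 -> skip
Kept rows: 47 55 59 61 62 79 87 91 93 94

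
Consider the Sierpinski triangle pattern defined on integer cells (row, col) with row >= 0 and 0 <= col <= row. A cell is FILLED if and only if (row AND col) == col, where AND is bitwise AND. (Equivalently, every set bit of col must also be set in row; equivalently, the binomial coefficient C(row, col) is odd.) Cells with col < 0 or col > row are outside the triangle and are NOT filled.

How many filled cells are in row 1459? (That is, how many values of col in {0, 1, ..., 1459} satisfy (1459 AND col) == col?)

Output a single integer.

1459 in binary = 10110110011
popcount(1459) = number of 1-bits in 10110110011 = 7
A col c satisfies (1459 AND c) == c iff every set bit of c is also set in 1459; each of the 7 set bits of 1459 can independently be on or off in c.
count = 2^7 = 128

Answer: 128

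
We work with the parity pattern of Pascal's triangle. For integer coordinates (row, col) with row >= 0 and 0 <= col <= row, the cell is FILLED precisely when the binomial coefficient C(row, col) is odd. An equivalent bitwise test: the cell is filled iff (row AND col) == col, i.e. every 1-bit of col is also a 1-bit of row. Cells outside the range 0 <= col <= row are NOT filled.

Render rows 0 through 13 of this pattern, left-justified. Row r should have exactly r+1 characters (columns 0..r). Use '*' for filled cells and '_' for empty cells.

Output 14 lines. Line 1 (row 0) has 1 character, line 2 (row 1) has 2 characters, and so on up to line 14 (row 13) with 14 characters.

r0=0: *
r1=1: **
r2=10: *_*
r3=11: ****
r4=100: *___*
r5=101: **__**
r6=110: *_*_*_*
r7=111: ********
r8=1000: *_______*
r9=1001: **______**
r10=1010: *_*_____*_*
r11=1011: ****____****
r12=1100: *___*___*___*
r13=1101: **__**__**__**

Answer: *
**
*_*
****
*___*
**__**
*_*_*_*
********
*_______*
**______**
*_*_____*_*
****____****
*___*___*___*
**__**__**__**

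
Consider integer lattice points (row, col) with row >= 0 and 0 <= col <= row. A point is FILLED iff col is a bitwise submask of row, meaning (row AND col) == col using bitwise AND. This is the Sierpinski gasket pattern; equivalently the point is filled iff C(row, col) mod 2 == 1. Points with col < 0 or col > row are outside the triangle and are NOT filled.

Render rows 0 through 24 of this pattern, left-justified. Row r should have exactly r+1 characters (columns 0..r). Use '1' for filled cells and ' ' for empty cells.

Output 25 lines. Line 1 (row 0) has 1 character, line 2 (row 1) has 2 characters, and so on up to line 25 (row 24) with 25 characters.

Answer: 1
11
1 1
1111
1   1
11  11
1 1 1 1
11111111
1       1
11      11
1 1     1 1
1111    1111
1   1   1   1
11  11  11  11
1 1 1 1 1 1 1 1
1111111111111111
1               1
11              11
1 1             1 1
1111            1111
1   1           1   1
11  11          11  11
1 1 1 1         1 1 1 1
11111111        11111111
1       1       1       1

Derivation:
r0=0: 1
r1=1: 11
r2=10: 1 1
r3=11: 1111
r4=100: 1   1
r5=101: 11  11
r6=110: 1 1 1 1
r7=111: 11111111
r8=1000: 1       1
r9=1001: 11      11
r10=1010: 1 1     1 1
r11=1011: 1111    1111
r12=1100: 1   1   1   1
r13=1101: 11  11  11  11
r14=1110: 1 1 1 1 1 1 1 1
r15=1111: 1111111111111111
r16=10000: 1               1
r17=10001: 11              11
r18=10010: 1 1             1 1
r19=10011: 1111            1111
r20=10100: 1   1           1   1
r21=10101: 11  11          11  11
r22=10110: 1 1 1 1         1 1 1 1
r23=10111: 11111111        11111111
r24=11000: 1       1       1       1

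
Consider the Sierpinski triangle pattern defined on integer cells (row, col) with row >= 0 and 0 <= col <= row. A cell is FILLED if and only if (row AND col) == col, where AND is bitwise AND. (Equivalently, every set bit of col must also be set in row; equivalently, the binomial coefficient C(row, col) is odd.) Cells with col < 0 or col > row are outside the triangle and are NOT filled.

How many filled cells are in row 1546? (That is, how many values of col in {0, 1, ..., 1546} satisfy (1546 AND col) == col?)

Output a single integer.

1546 in binary = 11000001010
popcount(1546) = number of 1-bits in 11000001010 = 4
A col c satisfies (1546 AND c) == c iff every set bit of c is also set in 1546; each of the 4 set bits of 1546 can independently be on or off in c.
count = 2^4 = 16

Answer: 16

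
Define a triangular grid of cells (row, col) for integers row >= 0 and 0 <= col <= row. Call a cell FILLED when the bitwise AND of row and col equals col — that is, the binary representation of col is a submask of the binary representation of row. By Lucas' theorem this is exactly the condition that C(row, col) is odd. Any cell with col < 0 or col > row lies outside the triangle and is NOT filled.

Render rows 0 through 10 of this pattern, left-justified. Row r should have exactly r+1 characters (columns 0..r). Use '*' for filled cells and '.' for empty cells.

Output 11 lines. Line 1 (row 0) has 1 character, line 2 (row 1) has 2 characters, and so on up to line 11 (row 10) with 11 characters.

Answer: *
**
*.*
****
*...*
**..**
*.*.*.*
********
*.......*
**......**
*.*.....*.*

Derivation:
r0=0: *
r1=1: **
r2=10: *.*
r3=11: ****
r4=100: *...*
r5=101: **..**
r6=110: *.*.*.*
r7=111: ********
r8=1000: *.......*
r9=1001: **......**
r10=1010: *.*.....*.*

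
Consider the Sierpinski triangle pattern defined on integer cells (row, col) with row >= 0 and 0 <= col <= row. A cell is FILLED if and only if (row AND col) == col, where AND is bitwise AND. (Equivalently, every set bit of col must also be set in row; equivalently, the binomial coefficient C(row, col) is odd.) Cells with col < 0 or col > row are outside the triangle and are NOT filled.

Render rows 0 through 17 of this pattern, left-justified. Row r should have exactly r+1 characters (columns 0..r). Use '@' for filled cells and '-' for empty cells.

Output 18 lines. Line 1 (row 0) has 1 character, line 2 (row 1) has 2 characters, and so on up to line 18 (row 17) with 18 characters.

Answer: @
@@
@-@
@@@@
@---@
@@--@@
@-@-@-@
@@@@@@@@
@-------@
@@------@@
@-@-----@-@
@@@@----@@@@
@---@---@---@
@@--@@--@@--@@
@-@-@-@-@-@-@-@
@@@@@@@@@@@@@@@@
@---------------@
@@--------------@@

Derivation:
r0=0: @
r1=1: @@
r2=10: @-@
r3=11: @@@@
r4=100: @---@
r5=101: @@--@@
r6=110: @-@-@-@
r7=111: @@@@@@@@
r8=1000: @-------@
r9=1001: @@------@@
r10=1010: @-@-----@-@
r11=1011: @@@@----@@@@
r12=1100: @---@---@---@
r13=1101: @@--@@--@@--@@
r14=1110: @-@-@-@-@-@-@-@
r15=1111: @@@@@@@@@@@@@@@@
r16=10000: @---------------@
r17=10001: @@--------------@@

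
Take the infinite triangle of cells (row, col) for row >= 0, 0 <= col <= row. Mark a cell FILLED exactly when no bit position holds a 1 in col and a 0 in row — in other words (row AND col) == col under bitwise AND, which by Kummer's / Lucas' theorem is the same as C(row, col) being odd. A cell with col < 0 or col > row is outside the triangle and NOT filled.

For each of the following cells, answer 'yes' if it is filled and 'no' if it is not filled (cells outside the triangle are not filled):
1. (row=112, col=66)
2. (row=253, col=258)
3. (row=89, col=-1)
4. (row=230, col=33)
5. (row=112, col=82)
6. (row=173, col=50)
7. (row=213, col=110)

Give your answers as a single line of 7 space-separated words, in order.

Answer: no no no no no no no

Derivation:
(112,66): row=0b1110000, col=0b1000010, row AND col = 0b1000000 = 64; 64 != 66 -> empty
(253,258): col outside [0, 253] -> not filled
(89,-1): col outside [0, 89] -> not filled
(230,33): row=0b11100110, col=0b100001, row AND col = 0b100000 = 32; 32 != 33 -> empty
(112,82): row=0b1110000, col=0b1010010, row AND col = 0b1010000 = 80; 80 != 82 -> empty
(173,50): row=0b10101101, col=0b110010, row AND col = 0b100000 = 32; 32 != 50 -> empty
(213,110): row=0b11010101, col=0b1101110, row AND col = 0b1000100 = 68; 68 != 110 -> empty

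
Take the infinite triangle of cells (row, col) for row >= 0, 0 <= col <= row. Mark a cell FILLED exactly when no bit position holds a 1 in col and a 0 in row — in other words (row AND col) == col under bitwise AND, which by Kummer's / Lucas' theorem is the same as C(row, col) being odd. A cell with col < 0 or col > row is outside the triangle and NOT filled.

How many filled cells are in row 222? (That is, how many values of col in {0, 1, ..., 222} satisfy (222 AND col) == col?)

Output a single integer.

Answer: 64

Derivation:
222 in binary = 11011110
popcount(222) = number of 1-bits in 11011110 = 6
A col c satisfies (222 AND c) == c iff every set bit of c is also set in 222; each of the 6 set bits of 222 can independently be on or off in c.
count = 2^6 = 64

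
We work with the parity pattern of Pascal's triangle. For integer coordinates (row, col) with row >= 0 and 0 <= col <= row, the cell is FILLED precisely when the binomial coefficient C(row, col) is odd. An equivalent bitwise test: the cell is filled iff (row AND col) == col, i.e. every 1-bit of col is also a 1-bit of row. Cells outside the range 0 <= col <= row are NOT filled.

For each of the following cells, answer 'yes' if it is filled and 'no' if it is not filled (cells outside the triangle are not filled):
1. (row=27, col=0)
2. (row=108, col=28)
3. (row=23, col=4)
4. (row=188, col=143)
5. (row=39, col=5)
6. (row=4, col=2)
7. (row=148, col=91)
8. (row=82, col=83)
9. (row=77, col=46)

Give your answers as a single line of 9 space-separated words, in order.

Answer: yes no yes no yes no no no no

Derivation:
(27,0): row=0b11011, col=0b0, row AND col = 0b0 = 0; 0 == 0 -> filled
(108,28): row=0b1101100, col=0b11100, row AND col = 0b1100 = 12; 12 != 28 -> empty
(23,4): row=0b10111, col=0b100, row AND col = 0b100 = 4; 4 == 4 -> filled
(188,143): row=0b10111100, col=0b10001111, row AND col = 0b10001100 = 140; 140 != 143 -> empty
(39,5): row=0b100111, col=0b101, row AND col = 0b101 = 5; 5 == 5 -> filled
(4,2): row=0b100, col=0b10, row AND col = 0b0 = 0; 0 != 2 -> empty
(148,91): row=0b10010100, col=0b1011011, row AND col = 0b10000 = 16; 16 != 91 -> empty
(82,83): col outside [0, 82] -> not filled
(77,46): row=0b1001101, col=0b101110, row AND col = 0b1100 = 12; 12 != 46 -> empty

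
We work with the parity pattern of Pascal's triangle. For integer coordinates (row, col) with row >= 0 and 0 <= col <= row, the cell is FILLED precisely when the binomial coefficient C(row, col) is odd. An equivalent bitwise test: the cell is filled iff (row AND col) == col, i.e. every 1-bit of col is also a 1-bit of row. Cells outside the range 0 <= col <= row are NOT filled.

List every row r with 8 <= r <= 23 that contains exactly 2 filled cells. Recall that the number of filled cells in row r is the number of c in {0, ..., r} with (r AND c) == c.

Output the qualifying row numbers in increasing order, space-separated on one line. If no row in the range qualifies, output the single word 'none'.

Row r has 2^popcount(r) filled cells, so we need popcount(r) = log2(2) = 1.
Scan r = 8..23 and keep those with exactly 1 one-bits:
r=8=1000 popcount=1 -> KEEP
r=9=1001 popcount=2 -> skip
r=10=1010 popcount=2 -> skip
r=11=1011 popcount=3 -> skip
r=12=1100 popcount=2 -> skip
r=13=1101 popcount=3 -> skip
r=14=1110 popcount=3 -> skip
r=15=1111 popcount=4 -> skip
r=16=10000 popcount=1 -> KEEP
r=17=10001 popcount=2 -> skip
r=18=10010 popcount=2 -> skip
r=19=10011 popcount=3 -> skip
r=20=10100 popcount=2 -> skip
r=21=10101 popcount=3 -> skip
r=22=10110 popcount=3 -> skip
r=23=10111 popcount=4 -> skip
Kept rows: 8 16

Answer: 8 16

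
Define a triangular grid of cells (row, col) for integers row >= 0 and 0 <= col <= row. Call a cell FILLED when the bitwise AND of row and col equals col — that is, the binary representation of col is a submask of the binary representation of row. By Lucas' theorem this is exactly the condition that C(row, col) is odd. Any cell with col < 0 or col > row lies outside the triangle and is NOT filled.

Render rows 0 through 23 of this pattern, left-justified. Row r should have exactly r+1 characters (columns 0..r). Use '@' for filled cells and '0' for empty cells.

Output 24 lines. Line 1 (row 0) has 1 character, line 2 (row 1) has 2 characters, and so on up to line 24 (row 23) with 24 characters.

r0=0: @
r1=1: @@
r2=10: @0@
r3=11: @@@@
r4=100: @000@
r5=101: @@00@@
r6=110: @0@0@0@
r7=111: @@@@@@@@
r8=1000: @0000000@
r9=1001: @@000000@@
r10=1010: @0@00000@0@
r11=1011: @@@@0000@@@@
r12=1100: @000@000@000@
r13=1101: @@00@@00@@00@@
r14=1110: @0@0@0@0@0@0@0@
r15=1111: @@@@@@@@@@@@@@@@
r16=10000: @000000000000000@
r17=10001: @@00000000000000@@
r18=10010: @0@0000000000000@0@
r19=10011: @@@@000000000000@@@@
r20=10100: @000@00000000000@000@
r21=10101: @@00@@0000000000@@00@@
r22=10110: @0@0@0@000000000@0@0@0@
r23=10111: @@@@@@@@00000000@@@@@@@@

Answer: @
@@
@0@
@@@@
@000@
@@00@@
@0@0@0@
@@@@@@@@
@0000000@
@@000000@@
@0@00000@0@
@@@@0000@@@@
@000@000@000@
@@00@@00@@00@@
@0@0@0@0@0@0@0@
@@@@@@@@@@@@@@@@
@000000000000000@
@@00000000000000@@
@0@0000000000000@0@
@@@@000000000000@@@@
@000@00000000000@000@
@@00@@0000000000@@00@@
@0@0@0@000000000@0@0@0@
@@@@@@@@00000000@@@@@@@@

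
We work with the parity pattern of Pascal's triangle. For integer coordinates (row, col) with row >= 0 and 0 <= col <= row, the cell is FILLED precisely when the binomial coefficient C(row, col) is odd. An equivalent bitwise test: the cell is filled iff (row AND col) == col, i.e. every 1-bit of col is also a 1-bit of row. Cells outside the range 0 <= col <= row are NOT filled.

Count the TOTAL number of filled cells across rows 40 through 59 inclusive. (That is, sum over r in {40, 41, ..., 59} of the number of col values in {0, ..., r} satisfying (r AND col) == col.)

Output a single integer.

r40=101000 pc2: +4 =4
r41=101001 pc3: +8 =12
r42=101010 pc3: +8 =20
r43=101011 pc4: +16 =36
r44=101100 pc3: +8 =44
r45=101101 pc4: +16 =60
r46=101110 pc4: +16 =76
r47=101111 pc5: +32 =108
r48=110000 pc2: +4 =112
r49=110001 pc3: +8 =120
r50=110010 pc3: +8 =128
r51=110011 pc4: +16 =144
r52=110100 pc3: +8 =152
r53=110101 pc4: +16 =168
r54=110110 pc4: +16 =184
r55=110111 pc5: +32 =216
r56=111000 pc3: +8 =224
r57=111001 pc4: +16 =240
r58=111010 pc4: +16 =256
r59=111011 pc5: +32 =288

Answer: 288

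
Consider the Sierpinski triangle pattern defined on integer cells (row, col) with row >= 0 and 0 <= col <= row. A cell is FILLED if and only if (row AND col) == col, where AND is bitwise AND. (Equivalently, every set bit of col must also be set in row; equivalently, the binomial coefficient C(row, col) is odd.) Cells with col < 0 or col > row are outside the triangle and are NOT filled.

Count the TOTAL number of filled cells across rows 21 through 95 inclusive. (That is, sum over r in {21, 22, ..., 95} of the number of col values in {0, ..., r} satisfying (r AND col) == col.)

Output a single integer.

r21=10101 pc3: +8 =8
r22=10110 pc3: +8 =16
r23=10111 pc4: +16 =32
r24=11000 pc2: +4 =36
r25=11001 pc3: +8 =44
r26=11010 pc3: +8 =52
r27=11011 pc4: +16 =68
r28=11100 pc3: +8 =76
r29=11101 pc4: +16 =92
r30=11110 pc4: +16 =108
r31=11111 pc5: +32 =140
r32=100000 pc1: +2 =142
r33=100001 pc2: +4 =146
r34=100010 pc2: +4 =150
r35=100011 pc3: +8 =158
r36=100100 pc2: +4 =162
r37=100101 pc3: +8 =170
r38=100110 pc3: +8 =178
r39=100111 pc4: +16 =194
r40=101000 pc2: +4 =198
r41=101001 pc3: +8 =206
r42=101010 pc3: +8 =214
r43=101011 pc4: +16 =230
r44=101100 pc3: +8 =238
r45=101101 pc4: +16 =254
r46=101110 pc4: +16 =270
r47=101111 pc5: +32 =302
r48=110000 pc2: +4 =306
r49=110001 pc3: +8 =314
r50=110010 pc3: +8 =322
r51=110011 pc4: +16 =338
r52=110100 pc3: +8 =346
r53=110101 pc4: +16 =362
r54=110110 pc4: +16 =378
r55=110111 pc5: +32 =410
r56=111000 pc3: +8 =418
r57=111001 pc4: +16 =434
r58=111010 pc4: +16 =450
r59=111011 pc5: +32 =482
r60=111100 pc4: +16 =498
r61=111101 pc5: +32 =530
r62=111110 pc5: +32 =562
r63=111111 pc6: +64 =626
r64=1000000 pc1: +2 =628
r65=1000001 pc2: +4 =632
r66=1000010 pc2: +4 =636
r67=1000011 pc3: +8 =644
r68=1000100 pc2: +4 =648
r69=1000101 pc3: +8 =656
r70=1000110 pc3: +8 =664
r71=1000111 pc4: +16 =680
r72=1001000 pc2: +4 =684
r73=1001001 pc3: +8 =692
r74=1001010 pc3: +8 =700
r75=1001011 pc4: +16 =716
r76=1001100 pc3: +8 =724
r77=1001101 pc4: +16 =740
r78=1001110 pc4: +16 =756
r79=1001111 pc5: +32 =788
r80=1010000 pc2: +4 =792
r81=1010001 pc3: +8 =800
r82=1010010 pc3: +8 =808
r83=1010011 pc4: +16 =824
r84=1010100 pc3: +8 =832
r85=1010101 pc4: +16 =848
r86=1010110 pc4: +16 =864
r87=1010111 pc5: +32 =896
r88=1011000 pc3: +8 =904
r89=1011001 pc4: +16 =920
r90=1011010 pc4: +16 =936
r91=1011011 pc5: +32 =968
r92=1011100 pc4: +16 =984
r93=1011101 pc5: +32 =1016
r94=1011110 pc5: +32 =1048
r95=1011111 pc6: +64 =1112

Answer: 1112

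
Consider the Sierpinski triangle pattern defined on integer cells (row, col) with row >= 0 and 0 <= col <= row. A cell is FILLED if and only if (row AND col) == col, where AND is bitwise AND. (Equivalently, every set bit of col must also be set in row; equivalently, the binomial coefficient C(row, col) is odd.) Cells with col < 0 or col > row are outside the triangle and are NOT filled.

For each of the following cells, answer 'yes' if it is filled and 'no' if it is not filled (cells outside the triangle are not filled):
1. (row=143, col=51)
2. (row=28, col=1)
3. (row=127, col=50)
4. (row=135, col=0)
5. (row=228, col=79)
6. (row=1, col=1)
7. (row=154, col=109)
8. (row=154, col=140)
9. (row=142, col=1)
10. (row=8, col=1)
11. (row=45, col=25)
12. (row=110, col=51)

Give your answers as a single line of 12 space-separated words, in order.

(143,51): row=0b10001111, col=0b110011, row AND col = 0b11 = 3; 3 != 51 -> empty
(28,1): row=0b11100, col=0b1, row AND col = 0b0 = 0; 0 != 1 -> empty
(127,50): row=0b1111111, col=0b110010, row AND col = 0b110010 = 50; 50 == 50 -> filled
(135,0): row=0b10000111, col=0b0, row AND col = 0b0 = 0; 0 == 0 -> filled
(228,79): row=0b11100100, col=0b1001111, row AND col = 0b1000100 = 68; 68 != 79 -> empty
(1,1): row=0b1, col=0b1, row AND col = 0b1 = 1; 1 == 1 -> filled
(154,109): row=0b10011010, col=0b1101101, row AND col = 0b1000 = 8; 8 != 109 -> empty
(154,140): row=0b10011010, col=0b10001100, row AND col = 0b10001000 = 136; 136 != 140 -> empty
(142,1): row=0b10001110, col=0b1, row AND col = 0b0 = 0; 0 != 1 -> empty
(8,1): row=0b1000, col=0b1, row AND col = 0b0 = 0; 0 != 1 -> empty
(45,25): row=0b101101, col=0b11001, row AND col = 0b1001 = 9; 9 != 25 -> empty
(110,51): row=0b1101110, col=0b110011, row AND col = 0b100010 = 34; 34 != 51 -> empty

Answer: no no yes yes no yes no no no no no no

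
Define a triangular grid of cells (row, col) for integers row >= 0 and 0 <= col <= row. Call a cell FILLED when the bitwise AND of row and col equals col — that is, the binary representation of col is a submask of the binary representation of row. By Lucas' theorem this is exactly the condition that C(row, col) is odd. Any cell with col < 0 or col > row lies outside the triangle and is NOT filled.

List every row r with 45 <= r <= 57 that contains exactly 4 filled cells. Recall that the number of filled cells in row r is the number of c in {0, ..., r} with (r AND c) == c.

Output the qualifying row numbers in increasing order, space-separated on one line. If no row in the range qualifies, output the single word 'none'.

Row r has 2^popcount(r) filled cells, so we need popcount(r) = log2(4) = 2.
Scan r = 45..57 and keep those with exactly 2 one-bits:
r=45=101101 popcount=4 -> skip
r=46=101110 popcount=4 -> skip
r=47=101111 popcount=5 -> skip
r=48=110000 popcount=2 -> KEEP
r=49=110001 popcount=3 -> skip
r=50=110010 popcount=3 -> skip
r=51=110011 popcount=4 -> skip
r=52=110100 popcount=3 -> skip
r=53=110101 popcount=4 -> skip
r=54=110110 popcount=4 -> skip
r=55=110111 popcount=5 -> skip
r=56=111000 popcount=3 -> skip
r=57=111001 popcount=4 -> skip
Kept rows: 48

Answer: 48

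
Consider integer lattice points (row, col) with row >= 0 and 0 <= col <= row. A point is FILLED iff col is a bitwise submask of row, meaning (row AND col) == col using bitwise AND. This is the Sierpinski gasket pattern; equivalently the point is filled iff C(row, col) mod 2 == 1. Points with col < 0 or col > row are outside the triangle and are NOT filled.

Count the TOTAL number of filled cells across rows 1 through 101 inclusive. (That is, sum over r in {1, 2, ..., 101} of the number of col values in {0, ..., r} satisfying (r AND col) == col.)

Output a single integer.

r1=1 pc1: +2 =2
r2=10 pc1: +2 =4
r3=11 pc2: +4 =8
r4=100 pc1: +2 =10
r5=101 pc2: +4 =14
r6=110 pc2: +4 =18
r7=111 pc3: +8 =26
r8=1000 pc1: +2 =28
r9=1001 pc2: +4 =32
r10=1010 pc2: +4 =36
r11=1011 pc3: +8 =44
r12=1100 pc2: +4 =48
r13=1101 pc3: +8 =56
r14=1110 pc3: +8 =64
r15=1111 pc4: +16 =80
r16=10000 pc1: +2 =82
r17=10001 pc2: +4 =86
r18=10010 pc2: +4 =90
r19=10011 pc3: +8 =98
r20=10100 pc2: +4 =102
r21=10101 pc3: +8 =110
r22=10110 pc3: +8 =118
r23=10111 pc4: +16 =134
r24=11000 pc2: +4 =138
r25=11001 pc3: +8 =146
r26=11010 pc3: +8 =154
r27=11011 pc4: +16 =170
r28=11100 pc3: +8 =178
r29=11101 pc4: +16 =194
r30=11110 pc4: +16 =210
r31=11111 pc5: +32 =242
r32=100000 pc1: +2 =244
r33=100001 pc2: +4 =248
r34=100010 pc2: +4 =252
r35=100011 pc3: +8 =260
r36=100100 pc2: +4 =264
r37=100101 pc3: +8 =272
r38=100110 pc3: +8 =280
r39=100111 pc4: +16 =296
r40=101000 pc2: +4 =300
r41=101001 pc3: +8 =308
r42=101010 pc3: +8 =316
r43=101011 pc4: +16 =332
r44=101100 pc3: +8 =340
r45=101101 pc4: +16 =356
r46=101110 pc4: +16 =372
r47=101111 pc5: +32 =404
r48=110000 pc2: +4 =408
r49=110001 pc3: +8 =416
r50=110010 pc3: +8 =424
r51=110011 pc4: +16 =440
r52=110100 pc3: +8 =448
r53=110101 pc4: +16 =464
r54=110110 pc4: +16 =480
r55=110111 pc5: +32 =512
r56=111000 pc3: +8 =520
r57=111001 pc4: +16 =536
r58=111010 pc4: +16 =552
r59=111011 pc5: +32 =584
r60=111100 pc4: +16 =600
r61=111101 pc5: +32 =632
r62=111110 pc5: +32 =664
r63=111111 pc6: +64 =728
r64=1000000 pc1: +2 =730
r65=1000001 pc2: +4 =734
r66=1000010 pc2: +4 =738
r67=1000011 pc3: +8 =746
r68=1000100 pc2: +4 =750
r69=1000101 pc3: +8 =758
r70=1000110 pc3: +8 =766
r71=1000111 pc4: +16 =782
r72=1001000 pc2: +4 =786
r73=1001001 pc3: +8 =794
r74=1001010 pc3: +8 =802
r75=1001011 pc4: +16 =818
r76=1001100 pc3: +8 =826
r77=1001101 pc4: +16 =842
r78=1001110 pc4: +16 =858
r79=1001111 pc5: +32 =890
r80=1010000 pc2: +4 =894
r81=1010001 pc3: +8 =902
r82=1010010 pc3: +8 =910
r83=1010011 pc4: +16 =926
r84=1010100 pc3: +8 =934
r85=1010101 pc4: +16 =950
r86=1010110 pc4: +16 =966
r87=1010111 pc5: +32 =998
r88=1011000 pc3: +8 =1006
r89=1011001 pc4: +16 =1022
r90=1011010 pc4: +16 =1038
r91=1011011 pc5: +32 =1070
r92=1011100 pc4: +16 =1086
r93=1011101 pc5: +32 =1118
r94=1011110 pc5: +32 =1150
r95=1011111 pc6: +64 =1214
r96=1100000 pc2: +4 =1218
r97=1100001 pc3: +8 =1226
r98=1100010 pc3: +8 =1234
r99=1100011 pc4: +16 =1250
r100=1100100 pc3: +8 =1258
r101=1100101 pc4: +16 =1274

Answer: 1274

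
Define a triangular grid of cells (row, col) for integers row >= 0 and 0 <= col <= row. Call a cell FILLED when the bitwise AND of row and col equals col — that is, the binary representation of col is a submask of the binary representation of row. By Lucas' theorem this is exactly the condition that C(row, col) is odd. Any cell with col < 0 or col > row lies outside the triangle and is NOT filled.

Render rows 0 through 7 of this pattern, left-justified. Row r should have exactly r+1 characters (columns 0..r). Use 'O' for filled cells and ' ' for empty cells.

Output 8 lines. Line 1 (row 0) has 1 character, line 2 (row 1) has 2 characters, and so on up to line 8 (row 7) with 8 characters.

Answer: O
OO
O O
OOOO
O   O
OO  OO
O O O O
OOOOOOOO

Derivation:
r0=0: O
r1=1: OO
r2=10: O O
r3=11: OOOO
r4=100: O   O
r5=101: OO  OO
r6=110: O O O O
r7=111: OOOOOOOO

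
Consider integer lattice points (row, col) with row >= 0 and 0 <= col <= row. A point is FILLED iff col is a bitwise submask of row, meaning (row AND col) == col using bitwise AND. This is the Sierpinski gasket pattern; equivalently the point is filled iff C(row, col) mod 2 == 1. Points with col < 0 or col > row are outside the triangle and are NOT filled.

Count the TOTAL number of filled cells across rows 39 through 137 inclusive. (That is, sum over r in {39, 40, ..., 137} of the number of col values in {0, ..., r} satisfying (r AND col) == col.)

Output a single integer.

r39=100111 pc4: +16 =16
r40=101000 pc2: +4 =20
r41=101001 pc3: +8 =28
r42=101010 pc3: +8 =36
r43=101011 pc4: +16 =52
r44=101100 pc3: +8 =60
r45=101101 pc4: +16 =76
r46=101110 pc4: +16 =92
r47=101111 pc5: +32 =124
r48=110000 pc2: +4 =128
r49=110001 pc3: +8 =136
r50=110010 pc3: +8 =144
r51=110011 pc4: +16 =160
r52=110100 pc3: +8 =168
r53=110101 pc4: +16 =184
r54=110110 pc4: +16 =200
r55=110111 pc5: +32 =232
r56=111000 pc3: +8 =240
r57=111001 pc4: +16 =256
r58=111010 pc4: +16 =272
r59=111011 pc5: +32 =304
r60=111100 pc4: +16 =320
r61=111101 pc5: +32 =352
r62=111110 pc5: +32 =384
r63=111111 pc6: +64 =448
r64=1000000 pc1: +2 =450
r65=1000001 pc2: +4 =454
r66=1000010 pc2: +4 =458
r67=1000011 pc3: +8 =466
r68=1000100 pc2: +4 =470
r69=1000101 pc3: +8 =478
r70=1000110 pc3: +8 =486
r71=1000111 pc4: +16 =502
r72=1001000 pc2: +4 =506
r73=1001001 pc3: +8 =514
r74=1001010 pc3: +8 =522
r75=1001011 pc4: +16 =538
r76=1001100 pc3: +8 =546
r77=1001101 pc4: +16 =562
r78=1001110 pc4: +16 =578
r79=1001111 pc5: +32 =610
r80=1010000 pc2: +4 =614
r81=1010001 pc3: +8 =622
r82=1010010 pc3: +8 =630
r83=1010011 pc4: +16 =646
r84=1010100 pc3: +8 =654
r85=1010101 pc4: +16 =670
r86=1010110 pc4: +16 =686
r87=1010111 pc5: +32 =718
r88=1011000 pc3: +8 =726
r89=1011001 pc4: +16 =742
r90=1011010 pc4: +16 =758
r91=1011011 pc5: +32 =790
r92=1011100 pc4: +16 =806
r93=1011101 pc5: +32 =838
r94=1011110 pc5: +32 =870
r95=1011111 pc6: +64 =934
r96=1100000 pc2: +4 =938
r97=1100001 pc3: +8 =946
r98=1100010 pc3: +8 =954
r99=1100011 pc4: +16 =970
r100=1100100 pc3: +8 =978
r101=1100101 pc4: +16 =994
r102=1100110 pc4: +16 =1010
r103=1100111 pc5: +32 =1042
r104=1101000 pc3: +8 =1050
r105=1101001 pc4: +16 =1066
r106=1101010 pc4: +16 =1082
r107=1101011 pc5: +32 =1114
r108=1101100 pc4: +16 =1130
r109=1101101 pc5: +32 =1162
r110=1101110 pc5: +32 =1194
r111=1101111 pc6: +64 =1258
r112=1110000 pc3: +8 =1266
r113=1110001 pc4: +16 =1282
r114=1110010 pc4: +16 =1298
r115=1110011 pc5: +32 =1330
r116=1110100 pc4: +16 =1346
r117=1110101 pc5: +32 =1378
r118=1110110 pc5: +32 =1410
r119=1110111 pc6: +64 =1474
r120=1111000 pc4: +16 =1490
r121=1111001 pc5: +32 =1522
r122=1111010 pc5: +32 =1554
r123=1111011 pc6: +64 =1618
r124=1111100 pc5: +32 =1650
r125=1111101 pc6: +64 =1714
r126=1111110 pc6: +64 =1778
r127=1111111 pc7: +128 =1906
r128=10000000 pc1: +2 =1908
r129=10000001 pc2: +4 =1912
r130=10000010 pc2: +4 =1916
r131=10000011 pc3: +8 =1924
r132=10000100 pc2: +4 =1928
r133=10000101 pc3: +8 =1936
r134=10000110 pc3: +8 =1944
r135=10000111 pc4: +16 =1960
r136=10001000 pc2: +4 =1964
r137=10001001 pc3: +8 =1972

Answer: 1972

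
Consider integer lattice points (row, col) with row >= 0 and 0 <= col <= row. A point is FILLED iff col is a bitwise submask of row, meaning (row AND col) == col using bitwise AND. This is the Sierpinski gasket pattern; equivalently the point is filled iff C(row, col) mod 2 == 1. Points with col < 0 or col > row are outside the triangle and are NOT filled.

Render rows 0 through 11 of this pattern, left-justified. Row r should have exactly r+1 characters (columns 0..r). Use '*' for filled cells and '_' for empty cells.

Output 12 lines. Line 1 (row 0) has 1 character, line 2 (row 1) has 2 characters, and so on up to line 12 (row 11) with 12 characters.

r0=0: *
r1=1: **
r2=10: *_*
r3=11: ****
r4=100: *___*
r5=101: **__**
r6=110: *_*_*_*
r7=111: ********
r8=1000: *_______*
r9=1001: **______**
r10=1010: *_*_____*_*
r11=1011: ****____****

Answer: *
**
*_*
****
*___*
**__**
*_*_*_*
********
*_______*
**______**
*_*_____*_*
****____****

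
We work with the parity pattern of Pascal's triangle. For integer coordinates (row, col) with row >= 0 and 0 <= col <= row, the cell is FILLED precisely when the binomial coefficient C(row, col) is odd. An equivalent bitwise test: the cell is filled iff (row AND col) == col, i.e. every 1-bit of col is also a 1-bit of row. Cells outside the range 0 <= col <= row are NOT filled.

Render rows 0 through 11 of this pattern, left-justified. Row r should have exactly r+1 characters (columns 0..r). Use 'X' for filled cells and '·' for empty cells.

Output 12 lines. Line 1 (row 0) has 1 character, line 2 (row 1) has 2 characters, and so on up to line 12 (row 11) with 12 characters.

r0=0: X
r1=1: XX
r2=10: X·X
r3=11: XXXX
r4=100: X···X
r5=101: XX··XX
r6=110: X·X·X·X
r7=111: XXXXXXXX
r8=1000: X·······X
r9=1001: XX······XX
r10=1010: X·X·····X·X
r11=1011: XXXX····XXXX

Answer: X
XX
X·X
XXXX
X···X
XX··XX
X·X·X·X
XXXXXXXX
X·······X
XX······XX
X·X·····X·X
XXXX····XXXX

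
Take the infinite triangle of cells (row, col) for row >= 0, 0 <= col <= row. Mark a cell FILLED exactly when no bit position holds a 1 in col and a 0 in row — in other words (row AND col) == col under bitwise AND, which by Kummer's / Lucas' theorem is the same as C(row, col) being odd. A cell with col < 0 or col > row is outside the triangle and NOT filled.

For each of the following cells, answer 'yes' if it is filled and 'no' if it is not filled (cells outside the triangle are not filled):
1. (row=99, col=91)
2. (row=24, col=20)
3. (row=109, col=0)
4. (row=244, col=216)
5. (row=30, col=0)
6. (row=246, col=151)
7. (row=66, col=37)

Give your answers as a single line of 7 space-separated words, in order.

Answer: no no yes no yes no no

Derivation:
(99,91): row=0b1100011, col=0b1011011, row AND col = 0b1000011 = 67; 67 != 91 -> empty
(24,20): row=0b11000, col=0b10100, row AND col = 0b10000 = 16; 16 != 20 -> empty
(109,0): row=0b1101101, col=0b0, row AND col = 0b0 = 0; 0 == 0 -> filled
(244,216): row=0b11110100, col=0b11011000, row AND col = 0b11010000 = 208; 208 != 216 -> empty
(30,0): row=0b11110, col=0b0, row AND col = 0b0 = 0; 0 == 0 -> filled
(246,151): row=0b11110110, col=0b10010111, row AND col = 0b10010110 = 150; 150 != 151 -> empty
(66,37): row=0b1000010, col=0b100101, row AND col = 0b0 = 0; 0 != 37 -> empty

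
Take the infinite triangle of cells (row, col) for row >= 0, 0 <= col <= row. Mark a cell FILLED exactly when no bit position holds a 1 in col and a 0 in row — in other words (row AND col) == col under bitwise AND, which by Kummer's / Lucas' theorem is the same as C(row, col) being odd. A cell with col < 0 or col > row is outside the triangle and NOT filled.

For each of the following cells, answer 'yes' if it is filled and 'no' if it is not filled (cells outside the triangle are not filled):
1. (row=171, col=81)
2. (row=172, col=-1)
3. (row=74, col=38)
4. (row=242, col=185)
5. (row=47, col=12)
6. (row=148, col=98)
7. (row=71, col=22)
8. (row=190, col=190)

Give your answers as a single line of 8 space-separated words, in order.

Answer: no no no no yes no no yes

Derivation:
(171,81): row=0b10101011, col=0b1010001, row AND col = 0b1 = 1; 1 != 81 -> empty
(172,-1): col outside [0, 172] -> not filled
(74,38): row=0b1001010, col=0b100110, row AND col = 0b10 = 2; 2 != 38 -> empty
(242,185): row=0b11110010, col=0b10111001, row AND col = 0b10110000 = 176; 176 != 185 -> empty
(47,12): row=0b101111, col=0b1100, row AND col = 0b1100 = 12; 12 == 12 -> filled
(148,98): row=0b10010100, col=0b1100010, row AND col = 0b0 = 0; 0 != 98 -> empty
(71,22): row=0b1000111, col=0b10110, row AND col = 0b110 = 6; 6 != 22 -> empty
(190,190): row=0b10111110, col=0b10111110, row AND col = 0b10111110 = 190; 190 == 190 -> filled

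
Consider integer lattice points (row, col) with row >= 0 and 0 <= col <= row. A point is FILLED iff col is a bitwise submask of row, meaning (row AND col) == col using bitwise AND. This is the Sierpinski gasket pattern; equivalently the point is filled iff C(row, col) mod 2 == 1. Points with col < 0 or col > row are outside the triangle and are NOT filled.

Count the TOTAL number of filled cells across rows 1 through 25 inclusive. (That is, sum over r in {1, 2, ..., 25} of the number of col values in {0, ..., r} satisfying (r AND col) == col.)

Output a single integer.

Answer: 146

Derivation:
r1=1 pc1: +2 =2
r2=10 pc1: +2 =4
r3=11 pc2: +4 =8
r4=100 pc1: +2 =10
r5=101 pc2: +4 =14
r6=110 pc2: +4 =18
r7=111 pc3: +8 =26
r8=1000 pc1: +2 =28
r9=1001 pc2: +4 =32
r10=1010 pc2: +4 =36
r11=1011 pc3: +8 =44
r12=1100 pc2: +4 =48
r13=1101 pc3: +8 =56
r14=1110 pc3: +8 =64
r15=1111 pc4: +16 =80
r16=10000 pc1: +2 =82
r17=10001 pc2: +4 =86
r18=10010 pc2: +4 =90
r19=10011 pc3: +8 =98
r20=10100 pc2: +4 =102
r21=10101 pc3: +8 =110
r22=10110 pc3: +8 =118
r23=10111 pc4: +16 =134
r24=11000 pc2: +4 =138
r25=11001 pc3: +8 =146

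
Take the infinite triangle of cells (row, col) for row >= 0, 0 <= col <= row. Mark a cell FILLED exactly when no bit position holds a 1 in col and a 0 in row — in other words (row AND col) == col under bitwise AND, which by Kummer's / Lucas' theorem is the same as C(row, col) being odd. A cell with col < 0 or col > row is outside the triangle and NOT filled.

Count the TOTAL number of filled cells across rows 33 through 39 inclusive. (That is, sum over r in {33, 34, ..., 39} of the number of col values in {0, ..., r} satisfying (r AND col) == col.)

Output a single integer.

Answer: 52

Derivation:
r33=100001 pc2: +4 =4
r34=100010 pc2: +4 =8
r35=100011 pc3: +8 =16
r36=100100 pc2: +4 =20
r37=100101 pc3: +8 =28
r38=100110 pc3: +8 =36
r39=100111 pc4: +16 =52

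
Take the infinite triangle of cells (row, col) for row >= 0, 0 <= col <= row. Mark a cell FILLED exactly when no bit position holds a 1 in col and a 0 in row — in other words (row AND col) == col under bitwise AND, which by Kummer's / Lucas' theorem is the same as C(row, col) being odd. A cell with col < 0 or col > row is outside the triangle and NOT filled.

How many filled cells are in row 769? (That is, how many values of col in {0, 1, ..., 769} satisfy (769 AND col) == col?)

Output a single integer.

Answer: 8

Derivation:
769 in binary = 1100000001
popcount(769) = number of 1-bits in 1100000001 = 3
A col c satisfies (769 AND c) == c iff every set bit of c is also set in 769; each of the 3 set bits of 769 can independently be on or off in c.
count = 2^3 = 8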